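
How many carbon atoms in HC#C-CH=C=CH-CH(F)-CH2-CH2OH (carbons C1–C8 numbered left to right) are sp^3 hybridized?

3

C1: sp
C2: sp
C3: sp2
C4: sp
C5: sp2
C6: sp3 ✓
C7: sp3 ✓
C8: sp3 ✓
C6, C7, C8 → 3 sp3 carbons.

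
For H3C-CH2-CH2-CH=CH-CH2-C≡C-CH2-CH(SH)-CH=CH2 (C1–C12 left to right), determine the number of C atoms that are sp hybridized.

C1: sp3
C2: sp3
C3: sp3
C4: sp2
C5: sp2
C6: sp3
C7: sp ✓
C8: sp ✓
C9: sp3
C10: sp3
C11: sp2
C12: sp2
C7, C8 → 2 sp carbons.

2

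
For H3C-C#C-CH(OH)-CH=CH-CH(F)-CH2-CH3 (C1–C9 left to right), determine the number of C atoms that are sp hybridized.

C1: sp3
C2: sp ✓
C3: sp ✓
C4: sp3
C5: sp2
C6: sp2
C7: sp3
C8: sp3
C9: sp3
C2, C3 → 2 sp carbons.

2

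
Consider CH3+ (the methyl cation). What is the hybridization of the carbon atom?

Three σ bonds to H, empty p orbital → sp2, trigonal planar.

sp2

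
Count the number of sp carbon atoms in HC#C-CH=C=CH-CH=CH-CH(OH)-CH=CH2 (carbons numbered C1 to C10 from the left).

3

C1: sp ✓
C2: sp ✓
C3: sp2
C4: sp ✓
C5: sp2
C6: sp2
C7: sp2
C8: sp3
C9: sp2
C10: sp2
C1, C2, C4 → 3 sp carbons.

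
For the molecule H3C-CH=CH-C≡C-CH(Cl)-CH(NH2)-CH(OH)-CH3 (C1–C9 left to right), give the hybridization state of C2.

C2 is sp2: 3 σ bonds, plus one π bond, 3 electron-density regions.

sp²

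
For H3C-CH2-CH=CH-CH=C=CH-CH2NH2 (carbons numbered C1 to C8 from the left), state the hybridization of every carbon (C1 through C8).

C1: 4 σ bonds; 4 regions of electron density → sp3.
C2 has 4 σ bonds: steric number 4 → sp3.
C3: 3 σ bonds, plus one π bond — 3 electron domains, sp2.
C4 — 3 σ bonds, plus one π bond. Steric number 3, so sp2.
C5 is sp2: 3 σ bonds, plus one π bond, 3 electron-density regions.
C6 (2 σ bonds, plus two π bonds) has steric number 2: sp.
C7: 3 σ bonds, plus one π bond; 3 regions of electron density → sp2.
C8: 4 σ bonds — 4 electron domains, sp3.

C1 sp3, C2 sp3, C3 sp2, C4 sp2, C5 sp2, C6 sp, C7 sp2, C8 sp3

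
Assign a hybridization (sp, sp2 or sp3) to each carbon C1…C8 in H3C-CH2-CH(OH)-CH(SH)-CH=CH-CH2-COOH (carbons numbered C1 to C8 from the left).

C1 is sp3: 4 σ bonds, 4 electron-density regions.
C2 — 4 σ bonds. Steric number 4, so sp3.
C3: 4 σ bonds — 4 electron domains, sp3.
C4 — 4 σ bonds. Steric number 4, so sp3.
C5 — 3 σ bonds, plus one π bond. Steric number 3, so sp2.
C6 has 3 σ bonds, plus one π bond: steric number 3 → sp2.
C7: 4 σ bonds; 4 regions of electron density → sp3.
C8 has 3 σ bonds, plus one π bond: steric number 3 → sp2.

C1 sp3, C2 sp3, C3 sp3, C4 sp3, C5 sp2, C6 sp2, C7 sp3, C8 sp2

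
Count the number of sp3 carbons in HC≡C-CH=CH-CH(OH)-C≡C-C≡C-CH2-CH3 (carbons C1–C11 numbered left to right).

3

C1: sp
C2: sp
C3: sp2
C4: sp2
C5: sp3 ✓
C6: sp
C7: sp
C8: sp
C9: sp
C10: sp3 ✓
C11: sp3 ✓
C5, C10, C11 → 3 sp3 carbons.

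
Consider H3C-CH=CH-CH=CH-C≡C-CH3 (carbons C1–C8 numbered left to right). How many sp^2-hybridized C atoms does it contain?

4

C1: sp3
C2: sp2 ✓
C3: sp2 ✓
C4: sp2 ✓
C5: sp2 ✓
C6: sp
C7: sp
C8: sp3
C2, C3, C4, C5 → 4 sp2 carbons.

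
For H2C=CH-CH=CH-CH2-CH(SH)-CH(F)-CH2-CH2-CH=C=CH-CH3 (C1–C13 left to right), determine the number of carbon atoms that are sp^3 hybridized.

C1: sp2
C2: sp2
C3: sp2
C4: sp2
C5: sp3 ✓
C6: sp3 ✓
C7: sp3 ✓
C8: sp3 ✓
C9: sp3 ✓
C10: sp2
C11: sp
C12: sp2
C13: sp3 ✓
C5, C6, C7, C8, C9, C13 → 6 sp3 carbons.

6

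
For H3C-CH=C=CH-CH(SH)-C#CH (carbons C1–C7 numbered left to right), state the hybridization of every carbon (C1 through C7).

C1: 4 σ bonds; 4 regions of electron density → sp3.
C2 has 3 σ bonds, plus one π bond: steric number 3 → sp2.
C3 — 2 σ bonds, plus two π bonds. Steric number 2, so sp.
C4 (3 σ bonds, plus one π bond) has steric number 3: sp2.
C5 — 4 σ bonds. Steric number 4, so sp3.
C6 is sp: 2 σ bonds, plus two π bonds, 2 electron-density regions.
C7 has 2 σ bonds, plus two π bonds: steric number 2 → sp.

C1 sp3, C2 sp2, C3 sp, C4 sp2, C5 sp3, C6 sp, C7 sp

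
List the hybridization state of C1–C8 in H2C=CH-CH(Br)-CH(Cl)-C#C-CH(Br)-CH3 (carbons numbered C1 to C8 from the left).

C1 sp2, C2 sp2, C3 sp3, C4 sp3, C5 sp, C6 sp, C7 sp3, C8 sp3

C1: 3 σ bonds, plus one π bond; 3 regions of electron density → sp2.
C2 is sp2: 3 σ bonds, plus one π bond, 3 electron-density regions.
C3 has 4 σ bonds: steric number 4 → sp3.
C4 is sp3: 4 σ bonds, 4 electron-density regions.
C5 — 2 σ bonds, plus two π bonds. Steric number 2, so sp.
C6: 2 σ bonds, plus two π bonds — 2 electron domains, sp.
C7 is sp3: 4 σ bonds, 4 electron-density regions.
C8 carries 4 σ bonds, giving a steric number of 4, so it is sp3.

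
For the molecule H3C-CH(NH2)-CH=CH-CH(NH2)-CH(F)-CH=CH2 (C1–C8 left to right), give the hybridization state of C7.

C7 (3 σ bonds, plus one π bond) has steric number 3: sp2.

sp2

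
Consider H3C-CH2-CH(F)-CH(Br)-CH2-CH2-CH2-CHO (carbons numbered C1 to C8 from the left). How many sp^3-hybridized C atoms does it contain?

C1: sp3 ✓
C2: sp3 ✓
C3: sp3 ✓
C4: sp3 ✓
C5: sp3 ✓
C6: sp3 ✓
C7: sp3 ✓
C8: sp2
C1, C2, C3, C4, C5, C6, C7 → 7 sp3 carbons.

7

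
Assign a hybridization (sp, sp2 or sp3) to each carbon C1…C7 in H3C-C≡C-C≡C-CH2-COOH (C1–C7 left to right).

C1 (4 σ bonds) has steric number 4: sp3.
C2: 2 σ bonds, plus two π bonds; 2 regions of electron density → sp.
C3 — 2 σ bonds, plus two π bonds. Steric number 2, so sp.
C4 (2 σ bonds, plus two π bonds) has steric number 2: sp.
C5: 2 σ bonds, plus two π bonds — 2 electron domains, sp.
C6 (4 σ bonds) has steric number 4: sp3.
C7 carries 3 σ bonds, plus one π bond, giving a steric number of 3, so it is sp2.

C1 sp3, C2 sp, C3 sp, C4 sp, C5 sp, C6 sp3, C7 sp2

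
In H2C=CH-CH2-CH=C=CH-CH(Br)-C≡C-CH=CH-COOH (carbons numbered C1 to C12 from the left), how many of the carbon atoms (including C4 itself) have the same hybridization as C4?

7

C4 is sp2 (one π bond).
C1: sp2 ✓
C2: sp2 ✓
C3: sp3
C4: sp2 ✓
C5: sp
C6: sp2 ✓
C7: sp3
C8: sp
C9: sp
C10: sp2 ✓
C11: sp2 ✓
C12: sp2 ✓
7 carbons are sp2.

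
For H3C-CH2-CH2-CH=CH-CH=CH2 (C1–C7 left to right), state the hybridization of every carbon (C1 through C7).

C1 — 4 σ bonds. Steric number 4, so sp3.
C2 carries 4 σ bonds, giving a steric number of 4, so it is sp3.
C3: 4 σ bonds; 4 regions of electron density → sp3.
C4: 3 σ bonds, plus one π bond; 3 regions of electron density → sp2.
C5 (3 σ bonds, plus one π bond) has steric number 3: sp2.
C6 has 3 σ bonds, plus one π bond: steric number 3 → sp2.
C7 carries 3 σ bonds, plus one π bond, giving a steric number of 3, so it is sp2.

C1 sp3, C2 sp3, C3 sp3, C4 sp2, C5 sp2, C6 sp2, C7 sp2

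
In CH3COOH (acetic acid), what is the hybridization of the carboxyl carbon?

The carboxyl carbon carries 3 σ bonds, plus one π bond, giving a steric number of 3, so it is sp2.

sp2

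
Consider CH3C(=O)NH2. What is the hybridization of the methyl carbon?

The methyl carbon: 4 σ bonds — 4 electron domains, sp3.

sp^3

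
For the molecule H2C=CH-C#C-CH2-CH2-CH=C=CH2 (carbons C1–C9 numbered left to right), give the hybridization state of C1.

sp2

C1: 3 σ bonds, plus one π bond; 3 regions of electron density → sp2.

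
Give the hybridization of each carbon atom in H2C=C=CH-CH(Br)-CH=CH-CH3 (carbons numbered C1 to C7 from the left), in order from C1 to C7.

C1 sp2, C2 sp, C3 sp2, C4 sp3, C5 sp2, C6 sp2, C7 sp3

C1 has 3 σ bonds, plus one π bond: steric number 3 → sp2.
C2 is sp: 2 σ bonds, plus two π bonds, 2 electron-density regions.
C3 — 3 σ bonds, plus one π bond. Steric number 3, so sp2.
C4 carries 4 σ bonds, giving a steric number of 4, so it is sp3.
C5 has 3 σ bonds, plus one π bond: steric number 3 → sp2.
C6 is sp2: 3 σ bonds, plus one π bond, 3 electron-density regions.
C7 (4 σ bonds) has steric number 4: sp3.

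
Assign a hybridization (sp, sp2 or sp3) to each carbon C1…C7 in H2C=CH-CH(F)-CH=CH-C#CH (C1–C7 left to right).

C1 (3 σ bonds, plus one π bond) has steric number 3: sp2.
C2 (3 σ bonds, plus one π bond) has steric number 3: sp2.
C3 — 4 σ bonds. Steric number 4, so sp3.
C4: 3 σ bonds, plus one π bond — 3 electron domains, sp2.
C5: 3 σ bonds, plus one π bond — 3 electron domains, sp2.
C6 carries 2 σ bonds, plus two π bonds, giving a steric number of 2, so it is sp.
C7: 2 σ bonds, plus two π bonds — 2 electron domains, sp.

C1 sp2, C2 sp2, C3 sp3, C4 sp2, C5 sp2, C6 sp, C7 sp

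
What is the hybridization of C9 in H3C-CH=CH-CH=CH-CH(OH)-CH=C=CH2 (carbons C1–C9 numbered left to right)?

sp^2

C9 has 3 σ bonds, plus one π bond: steric number 3 → sp2.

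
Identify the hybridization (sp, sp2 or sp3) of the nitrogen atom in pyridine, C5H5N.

sp2

N has two σ bonds and one lone pair in the ring plane (steric number 3 → sp2); its p orbital contributes one electron to the aromatic π system via the C=N double bond.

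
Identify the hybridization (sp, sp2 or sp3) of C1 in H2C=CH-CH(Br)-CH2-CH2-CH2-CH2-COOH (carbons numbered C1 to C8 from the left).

sp^2

C1: 3 σ bonds, plus one π bond; 3 regions of electron density → sp2.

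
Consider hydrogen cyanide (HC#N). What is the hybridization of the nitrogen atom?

The nitrogen atom: 1 σ bond and 1 lone pair, plus two π bonds; 2 regions of electron density → sp.

sp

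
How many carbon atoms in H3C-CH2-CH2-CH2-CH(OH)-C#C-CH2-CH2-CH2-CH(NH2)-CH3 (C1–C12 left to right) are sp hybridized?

2

C1: sp3
C2: sp3
C3: sp3
C4: sp3
C5: sp3
C6: sp ✓
C7: sp ✓
C8: sp3
C9: sp3
C10: sp3
C11: sp3
C12: sp3
C6, C7 → 2 sp carbons.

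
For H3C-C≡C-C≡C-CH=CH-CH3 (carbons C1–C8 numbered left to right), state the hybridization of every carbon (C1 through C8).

C1 has 4 σ bonds: steric number 4 → sp3.
C2 — 2 σ bonds, plus two π bonds. Steric number 2, so sp.
C3 has 2 σ bonds, plus two π bonds: steric number 2 → sp.
C4: 2 σ bonds, plus two π bonds; 2 regions of electron density → sp.
C5 (2 σ bonds, plus two π bonds) has steric number 2: sp.
C6: 3 σ bonds, plus one π bond — 3 electron domains, sp2.
C7 carries 3 σ bonds, plus one π bond, giving a steric number of 3, so it is sp2.
C8 — 4 σ bonds. Steric number 4, so sp3.

C1 sp3, C2 sp, C3 sp, C4 sp, C5 sp, C6 sp2, C7 sp2, C8 sp3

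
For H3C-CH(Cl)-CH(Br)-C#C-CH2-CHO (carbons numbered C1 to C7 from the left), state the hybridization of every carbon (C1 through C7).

C1 sp3, C2 sp3, C3 sp3, C4 sp, C5 sp, C6 sp3, C7 sp2

C1 is sp3: 4 σ bonds, 4 electron-density regions.
C2 is sp3: 4 σ bonds, 4 electron-density regions.
C3 has 4 σ bonds: steric number 4 → sp3.
C4 (2 σ bonds, plus two π bonds) has steric number 2: sp.
C5 carries 2 σ bonds, plus two π bonds, giving a steric number of 2, so it is sp.
C6 has 4 σ bonds: steric number 4 → sp3.
C7 carries 3 σ bonds, plus one π bond, giving a steric number of 3, so it is sp2.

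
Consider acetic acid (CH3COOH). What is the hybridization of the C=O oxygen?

The C=O oxygen: 1 σ bond and 2 lone pairs, plus one π bond; 3 regions of electron density → sp2.

sp^2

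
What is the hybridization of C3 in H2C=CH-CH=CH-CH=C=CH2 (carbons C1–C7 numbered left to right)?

C3 has 3 σ bonds, plus one π bond: steric number 3 → sp2.

sp2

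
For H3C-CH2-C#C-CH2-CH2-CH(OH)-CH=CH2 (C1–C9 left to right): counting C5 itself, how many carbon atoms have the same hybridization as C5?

5

C5 is sp3 (only σ bonds).
C1: sp3 ✓
C2: sp3 ✓
C3: sp
C4: sp
C5: sp3 ✓
C6: sp3 ✓
C7: sp3 ✓
C8: sp2
C9: sp2
5 carbons are sp3.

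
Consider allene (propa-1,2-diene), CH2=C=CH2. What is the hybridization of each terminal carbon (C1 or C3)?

Each terminal carbon (C1 or C3) carries 3 σ bonds, plus one π bond, giving a steric number of 3, so it is sp2.

sp²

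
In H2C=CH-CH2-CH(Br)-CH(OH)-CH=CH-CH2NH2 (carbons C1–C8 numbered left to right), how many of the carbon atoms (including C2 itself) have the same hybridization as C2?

4

C2 is sp2 (one π bond).
C1: sp2 ✓
C2: sp2 ✓
C3: sp3
C4: sp3
C5: sp3
C6: sp2 ✓
C7: sp2 ✓
C8: sp3
4 carbons are sp2.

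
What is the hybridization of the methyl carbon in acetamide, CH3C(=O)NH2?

sp3

The methyl carbon is sp3: 4 σ bonds, 4 electron-density regions.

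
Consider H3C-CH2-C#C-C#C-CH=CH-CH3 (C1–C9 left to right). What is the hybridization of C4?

C4 has 2 σ bonds, plus two π bonds: steric number 2 → sp.

sp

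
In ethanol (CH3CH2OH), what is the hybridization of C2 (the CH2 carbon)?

sp^3

C2 (the CH2 carbon) carries 4 σ bonds, giving a steric number of 4, so it is sp3.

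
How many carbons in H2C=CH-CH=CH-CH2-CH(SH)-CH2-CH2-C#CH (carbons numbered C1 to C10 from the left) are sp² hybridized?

4

C1: sp2 ✓
C2: sp2 ✓
C3: sp2 ✓
C4: sp2 ✓
C5: sp3
C6: sp3
C7: sp3
C8: sp3
C9: sp
C10: sp
C1, C2, C3, C4 → 4 sp2 carbons.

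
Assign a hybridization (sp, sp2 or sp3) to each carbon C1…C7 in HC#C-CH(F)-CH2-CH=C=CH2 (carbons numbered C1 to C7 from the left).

C1 sp, C2 sp, C3 sp3, C4 sp3, C5 sp2, C6 sp, C7 sp2

C1: 2 σ bonds, plus two π bonds — 2 electron domains, sp.
C2: 2 σ bonds, plus two π bonds — 2 electron domains, sp.
C3 — 4 σ bonds. Steric number 4, so sp3.
C4 carries 4 σ bonds, giving a steric number of 4, so it is sp3.
C5 — 3 σ bonds, plus one π bond. Steric number 3, so sp2.
C6: 2 σ bonds, plus two π bonds; 2 regions of electron density → sp.
C7 — 3 σ bonds, plus one π bond. Steric number 3, so sp2.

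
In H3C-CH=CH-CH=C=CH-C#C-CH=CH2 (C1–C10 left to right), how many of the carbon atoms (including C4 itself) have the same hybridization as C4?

C4 is sp2 (one π bond).
C1: sp3
C2: sp2 ✓
C3: sp2 ✓
C4: sp2 ✓
C5: sp
C6: sp2 ✓
C7: sp
C8: sp
C9: sp2 ✓
C10: sp2 ✓
6 carbons are sp2.

6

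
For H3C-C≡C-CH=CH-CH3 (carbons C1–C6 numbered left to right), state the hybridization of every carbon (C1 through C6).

C1 is sp3: 4 σ bonds, 4 electron-density regions.
C2 is sp: 2 σ bonds, plus two π bonds, 2 electron-density regions.
C3: 2 σ bonds, plus two π bonds — 2 electron domains, sp.
C4 has 3 σ bonds, plus one π bond: steric number 3 → sp2.
C5 — 3 σ bonds, plus one π bond. Steric number 3, so sp2.
C6: 4 σ bonds; 4 regions of electron density → sp3.

C1 sp3, C2 sp, C3 sp, C4 sp2, C5 sp2, C6 sp3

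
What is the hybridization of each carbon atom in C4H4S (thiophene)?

Each carbon atom is sp2: 3 σ bonds, plus one π bond, 3 electron-density regions.

sp²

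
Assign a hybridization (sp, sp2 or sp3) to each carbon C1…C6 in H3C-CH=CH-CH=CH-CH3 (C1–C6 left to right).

C1 sp3, C2 sp2, C3 sp2, C4 sp2, C5 sp2, C6 sp3

C1: 4 σ bonds — 4 electron domains, sp3.
C2: 3 σ bonds, plus one π bond; 3 regions of electron density → sp2.
C3 carries 3 σ bonds, plus one π bond, giving a steric number of 3, so it is sp2.
C4 — 3 σ bonds, plus one π bond. Steric number 3, so sp2.
C5: 3 σ bonds, plus one π bond — 3 electron domains, sp2.
C6 has 4 σ bonds: steric number 4 → sp3.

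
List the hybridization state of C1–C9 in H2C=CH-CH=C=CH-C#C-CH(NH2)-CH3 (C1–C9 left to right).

C1 has 3 σ bonds, plus one π bond: steric number 3 → sp2.
C2: 3 σ bonds, plus one π bond; 3 regions of electron density → sp2.
C3 has 3 σ bonds, plus one π bond: steric number 3 → sp2.
C4 has 2 σ bonds, plus two π bonds: steric number 2 → sp.
C5 (3 σ bonds, plus one π bond) has steric number 3: sp2.
C6 (2 σ bonds, plus two π bonds) has steric number 2: sp.
C7: 2 σ bonds, plus two π bonds; 2 regions of electron density → sp.
C8: 4 σ bonds; 4 regions of electron density → sp3.
C9 carries 4 σ bonds, giving a steric number of 4, so it is sp3.

C1 sp2, C2 sp2, C3 sp2, C4 sp, C5 sp2, C6 sp, C7 sp, C8 sp3, C9 sp3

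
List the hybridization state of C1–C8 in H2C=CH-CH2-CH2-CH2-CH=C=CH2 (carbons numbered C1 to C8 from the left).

C1 sp2, C2 sp2, C3 sp3, C4 sp3, C5 sp3, C6 sp2, C7 sp, C8 sp2

C1 — 3 σ bonds, plus one π bond. Steric number 3, so sp2.
C2: 3 σ bonds, plus one π bond; 3 regions of electron density → sp2.
C3 is sp3: 4 σ bonds, 4 electron-density regions.
C4 — 4 σ bonds. Steric number 4, so sp3.
C5: 4 σ bonds; 4 regions of electron density → sp3.
C6: 3 σ bonds, plus one π bond — 3 electron domains, sp2.
C7 has 2 σ bonds, plus two π bonds: steric number 2 → sp.
C8 has 3 σ bonds, plus one π bond: steric number 3 → sp2.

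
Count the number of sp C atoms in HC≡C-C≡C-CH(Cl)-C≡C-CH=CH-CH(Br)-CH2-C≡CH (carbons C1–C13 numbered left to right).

8

C1: sp ✓
C2: sp ✓
C3: sp ✓
C4: sp ✓
C5: sp3
C6: sp ✓
C7: sp ✓
C8: sp2
C9: sp2
C10: sp3
C11: sp3
C12: sp ✓
C13: sp ✓
C1, C2, C3, C4, C6, C7, C12, C13 → 8 sp carbons.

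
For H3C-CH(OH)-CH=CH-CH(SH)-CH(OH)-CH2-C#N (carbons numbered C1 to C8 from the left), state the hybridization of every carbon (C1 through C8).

C1 (4 σ bonds) has steric number 4: sp3.
C2 (4 σ bonds) has steric number 4: sp3.
C3 has 3 σ bonds, plus one π bond: steric number 3 → sp2.
C4: 3 σ bonds, plus one π bond — 3 electron domains, sp2.
C5 has 4 σ bonds: steric number 4 → sp3.
C6 is sp3: 4 σ bonds, 4 electron-density regions.
C7 carries 4 σ bonds, giving a steric number of 4, so it is sp3.
C8: 2 σ bonds, plus two π bonds; 2 regions of electron density → sp.

C1 sp3, C2 sp3, C3 sp2, C4 sp2, C5 sp3, C6 sp3, C7 sp3, C8 sp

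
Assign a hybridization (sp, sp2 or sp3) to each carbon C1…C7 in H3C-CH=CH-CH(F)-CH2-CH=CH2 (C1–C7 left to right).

C1 sp3, C2 sp2, C3 sp2, C4 sp3, C5 sp3, C6 sp2, C7 sp2

C1: 4 σ bonds; 4 regions of electron density → sp3.
C2 is sp2: 3 σ bonds, plus one π bond, 3 electron-density regions.
C3: 3 σ bonds, plus one π bond; 3 regions of electron density → sp2.
C4: 4 σ bonds — 4 electron domains, sp3.
C5 is sp3: 4 σ bonds, 4 electron-density regions.
C6: 3 σ bonds, plus one π bond; 3 regions of electron density → sp2.
C7 — 3 σ bonds, plus one π bond. Steric number 3, so sp2.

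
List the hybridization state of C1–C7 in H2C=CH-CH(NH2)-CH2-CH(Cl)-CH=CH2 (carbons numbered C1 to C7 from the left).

C1 has 3 σ bonds, plus one π bond: steric number 3 → sp2.
C2: 3 σ bonds, plus one π bond; 3 regions of electron density → sp2.
C3 has 4 σ bonds: steric number 4 → sp3.
C4: 4 σ bonds — 4 electron domains, sp3.
C5 is sp3: 4 σ bonds, 4 electron-density regions.
C6 is sp2: 3 σ bonds, plus one π bond, 3 electron-density regions.
C7: 3 σ bonds, plus one π bond; 3 regions of electron density → sp2.

C1 sp2, C2 sp2, C3 sp3, C4 sp3, C5 sp3, C6 sp2, C7 sp2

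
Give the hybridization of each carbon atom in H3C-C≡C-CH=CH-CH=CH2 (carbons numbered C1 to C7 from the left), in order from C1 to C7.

C1: 4 σ bonds; 4 regions of electron density → sp3.
C2: 2 σ bonds, plus two π bonds; 2 regions of electron density → sp.
C3 — 2 σ bonds, plus two π bonds. Steric number 2, so sp.
C4 is sp2: 3 σ bonds, plus one π bond, 3 electron-density regions.
C5: 3 σ bonds, plus one π bond; 3 regions of electron density → sp2.
C6 carries 3 σ bonds, plus one π bond, giving a steric number of 3, so it is sp2.
C7 has 3 σ bonds, plus one π bond: steric number 3 → sp2.

C1 sp3, C2 sp, C3 sp, C4 sp2, C5 sp2, C6 sp2, C7 sp2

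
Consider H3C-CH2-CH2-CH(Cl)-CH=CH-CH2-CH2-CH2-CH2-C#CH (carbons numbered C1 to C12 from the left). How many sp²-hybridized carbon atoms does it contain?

C1: sp3
C2: sp3
C3: sp3
C4: sp3
C5: sp2 ✓
C6: sp2 ✓
C7: sp3
C8: sp3
C9: sp3
C10: sp3
C11: sp
C12: sp
C5, C6 → 2 sp2 carbons.

2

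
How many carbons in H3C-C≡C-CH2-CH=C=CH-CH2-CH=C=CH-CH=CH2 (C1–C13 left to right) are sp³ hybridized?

C1: sp3 ✓
C2: sp
C3: sp
C4: sp3 ✓
C5: sp2
C6: sp
C7: sp2
C8: sp3 ✓
C9: sp2
C10: sp
C11: sp2
C12: sp2
C13: sp2
C1, C4, C8 → 3 sp3 carbons.

3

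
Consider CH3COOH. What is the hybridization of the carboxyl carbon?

The carboxyl carbon has 3 σ bonds, plus one π bond: steric number 3 → sp2.

sp²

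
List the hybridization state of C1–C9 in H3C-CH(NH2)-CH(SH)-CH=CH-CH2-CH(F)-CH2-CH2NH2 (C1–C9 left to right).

C1 sp3, C2 sp3, C3 sp3, C4 sp2, C5 sp2, C6 sp3, C7 sp3, C8 sp3, C9 sp3

C1: 4 σ bonds — 4 electron domains, sp3.
C2 carries 4 σ bonds, giving a steric number of 4, so it is sp3.
C3: 4 σ bonds; 4 regions of electron density → sp3.
C4 is sp2: 3 σ bonds, plus one π bond, 3 electron-density regions.
C5 — 3 σ bonds, plus one π bond. Steric number 3, so sp2.
C6 (4 σ bonds) has steric number 4: sp3.
C7 is sp3: 4 σ bonds, 4 electron-density regions.
C8: 4 σ bonds — 4 electron domains, sp3.
C9 is sp3: 4 σ bonds, 4 electron-density regions.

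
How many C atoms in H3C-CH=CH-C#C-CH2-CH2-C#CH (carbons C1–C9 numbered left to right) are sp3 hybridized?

3

C1: sp3 ✓
C2: sp2
C3: sp2
C4: sp
C5: sp
C6: sp3 ✓
C7: sp3 ✓
C8: sp
C9: sp
C1, C6, C7 → 3 sp3 carbons.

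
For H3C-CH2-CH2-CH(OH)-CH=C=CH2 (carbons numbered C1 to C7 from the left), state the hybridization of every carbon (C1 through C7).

C1 sp3, C2 sp3, C3 sp3, C4 sp3, C5 sp2, C6 sp, C7 sp2

C1 is sp3: 4 σ bonds, 4 electron-density regions.
C2: 4 σ bonds; 4 regions of electron density → sp3.
C3 is sp3: 4 σ bonds, 4 electron-density regions.
C4 — 4 σ bonds. Steric number 4, so sp3.
C5 — 3 σ bonds, plus one π bond. Steric number 3, so sp2.
C6 — 2 σ bonds, plus two π bonds. Steric number 2, so sp.
C7 has 3 σ bonds, plus one π bond: steric number 3 → sp2.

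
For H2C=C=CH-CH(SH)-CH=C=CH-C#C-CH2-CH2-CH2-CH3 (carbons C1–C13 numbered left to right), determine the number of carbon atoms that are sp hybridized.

4

C1: sp2
C2: sp ✓
C3: sp2
C4: sp3
C5: sp2
C6: sp ✓
C7: sp2
C8: sp ✓
C9: sp ✓
C10: sp3
C11: sp3
C12: sp3
C13: sp3
C2, C6, C8, C9 → 4 sp carbons.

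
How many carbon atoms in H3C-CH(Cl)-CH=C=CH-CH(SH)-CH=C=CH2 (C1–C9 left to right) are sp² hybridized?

4

C1: sp3
C2: sp3
C3: sp2 ✓
C4: sp
C5: sp2 ✓
C6: sp3
C7: sp2 ✓
C8: sp
C9: sp2 ✓
C3, C5, C7, C9 → 4 sp2 carbons.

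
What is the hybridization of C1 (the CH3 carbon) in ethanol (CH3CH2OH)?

sp^3

C1 (the CH3 carbon) (4 σ bonds) has steric number 4: sp3.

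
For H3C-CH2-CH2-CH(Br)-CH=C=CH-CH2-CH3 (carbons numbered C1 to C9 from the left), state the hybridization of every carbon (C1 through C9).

C1 carries 4 σ bonds, giving a steric number of 4, so it is sp3.
C2 (4 σ bonds) has steric number 4: sp3.
C3 has 4 σ bonds: steric number 4 → sp3.
C4 — 4 σ bonds. Steric number 4, so sp3.
C5: 3 σ bonds, plus one π bond; 3 regions of electron density → sp2.
C6 is sp: 2 σ bonds, plus two π bonds, 2 electron-density regions.
C7 has 3 σ bonds, plus one π bond: steric number 3 → sp2.
C8 is sp3: 4 σ bonds, 4 electron-density regions.
C9 carries 4 σ bonds, giving a steric number of 4, so it is sp3.

C1 sp3, C2 sp3, C3 sp3, C4 sp3, C5 sp2, C6 sp, C7 sp2, C8 sp3, C9 sp3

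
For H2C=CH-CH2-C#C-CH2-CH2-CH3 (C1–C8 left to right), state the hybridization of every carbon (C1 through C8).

C1 — 3 σ bonds, plus one π bond. Steric number 3, so sp2.
C2 (3 σ bonds, plus one π bond) has steric number 3: sp2.
C3 is sp3: 4 σ bonds, 4 electron-density regions.
C4: 2 σ bonds, plus two π bonds; 2 regions of electron density → sp.
C5: 2 σ bonds, plus two π bonds — 2 electron domains, sp.
C6 (4 σ bonds) has steric number 4: sp3.
C7 — 4 σ bonds. Steric number 4, so sp3.
C8 carries 4 σ bonds, giving a steric number of 4, so it is sp3.

C1 sp2, C2 sp2, C3 sp3, C4 sp, C5 sp, C6 sp3, C7 sp3, C8 sp3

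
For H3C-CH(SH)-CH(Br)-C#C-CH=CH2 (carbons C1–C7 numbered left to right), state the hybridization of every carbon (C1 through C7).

C1 carries 4 σ bonds, giving a steric number of 4, so it is sp3.
C2 has 4 σ bonds: steric number 4 → sp3.
C3: 4 σ bonds; 4 regions of electron density → sp3.
C4: 2 σ bonds, plus two π bonds; 2 regions of electron density → sp.
C5 — 2 σ bonds, plus two π bonds. Steric number 2, so sp.
C6: 3 σ bonds, plus one π bond — 3 electron domains, sp2.
C7 is sp2: 3 σ bonds, plus one π bond, 3 electron-density regions.

C1 sp3, C2 sp3, C3 sp3, C4 sp, C5 sp, C6 sp2, C7 sp2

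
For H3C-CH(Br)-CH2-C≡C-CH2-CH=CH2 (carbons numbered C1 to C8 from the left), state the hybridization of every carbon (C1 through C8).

C1 sp3, C2 sp3, C3 sp3, C4 sp, C5 sp, C6 sp3, C7 sp2, C8 sp2

C1: 4 σ bonds — 4 electron domains, sp3.
C2 carries 4 σ bonds, giving a steric number of 4, so it is sp3.
C3: 4 σ bonds; 4 regions of electron density → sp3.
C4 is sp: 2 σ bonds, plus two π bonds, 2 electron-density regions.
C5 carries 2 σ bonds, plus two π bonds, giving a steric number of 2, so it is sp.
C6 has 4 σ bonds: steric number 4 → sp3.
C7 has 3 σ bonds, plus one π bond: steric number 3 → sp2.
C8: 3 σ bonds, plus one π bond; 3 regions of electron density → sp2.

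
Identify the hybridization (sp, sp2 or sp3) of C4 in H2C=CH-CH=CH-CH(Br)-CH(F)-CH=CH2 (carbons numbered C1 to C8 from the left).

C4: 3 σ bonds, plus one π bond — 3 electron domains, sp2.

sp²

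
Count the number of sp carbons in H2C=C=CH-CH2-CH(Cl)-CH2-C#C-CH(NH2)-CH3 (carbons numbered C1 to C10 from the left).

C1: sp2
C2: sp ✓
C3: sp2
C4: sp3
C5: sp3
C6: sp3
C7: sp ✓
C8: sp ✓
C9: sp3
C10: sp3
C2, C7, C8 → 3 sp carbons.

3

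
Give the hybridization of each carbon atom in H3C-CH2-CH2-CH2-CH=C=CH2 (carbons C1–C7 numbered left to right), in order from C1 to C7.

C1 (4 σ bonds) has steric number 4: sp3.
C2 carries 4 σ bonds, giving a steric number of 4, so it is sp3.
C3: 4 σ bonds; 4 regions of electron density → sp3.
C4 has 4 σ bonds: steric number 4 → sp3.
C5 carries 3 σ bonds, plus one π bond, giving a steric number of 3, so it is sp2.
C6: 2 σ bonds, plus two π bonds — 2 electron domains, sp.
C7 (3 σ bonds, plus one π bond) has steric number 3: sp2.

C1 sp3, C2 sp3, C3 sp3, C4 sp3, C5 sp2, C6 sp, C7 sp2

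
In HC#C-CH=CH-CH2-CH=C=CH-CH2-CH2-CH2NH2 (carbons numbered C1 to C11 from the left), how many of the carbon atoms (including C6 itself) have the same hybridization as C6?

C6 is sp2 (one π bond).
C1: sp
C2: sp
C3: sp2 ✓
C4: sp2 ✓
C5: sp3
C6: sp2 ✓
C7: sp
C8: sp2 ✓
C9: sp3
C10: sp3
C11: sp3
4 carbons are sp2.

4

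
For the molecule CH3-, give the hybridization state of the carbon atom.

Three σ bonds + one lone pair = steric number 4 → sp3, pyramidal.

sp³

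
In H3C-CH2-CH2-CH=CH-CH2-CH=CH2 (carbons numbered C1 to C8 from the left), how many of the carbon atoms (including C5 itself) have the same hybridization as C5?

C5 is sp2 (one π bond).
C1: sp3
C2: sp3
C3: sp3
C4: sp2 ✓
C5: sp2 ✓
C6: sp3
C7: sp2 ✓
C8: sp2 ✓
4 carbons are sp2.

4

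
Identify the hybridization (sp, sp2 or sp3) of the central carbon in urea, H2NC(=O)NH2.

The central carbon (3 σ bonds, plus one π bond) has steric number 3: sp2.

sp²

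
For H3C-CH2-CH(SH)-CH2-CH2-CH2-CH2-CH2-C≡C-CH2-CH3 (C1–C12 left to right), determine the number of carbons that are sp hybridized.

C1: sp3
C2: sp3
C3: sp3
C4: sp3
C5: sp3
C6: sp3
C7: sp3
C8: sp3
C9: sp ✓
C10: sp ✓
C11: sp3
C12: sp3
C9, C10 → 2 sp carbons.

2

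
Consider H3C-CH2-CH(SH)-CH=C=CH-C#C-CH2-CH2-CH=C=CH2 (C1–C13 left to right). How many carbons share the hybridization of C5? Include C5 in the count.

4

C5 is sp (two π bonds).
C1: sp3
C2: sp3
C3: sp3
C4: sp2
C5: sp ✓
C6: sp2
C7: sp ✓
C8: sp ✓
C9: sp3
C10: sp3
C11: sp2
C12: sp ✓
C13: sp2
4 carbons are sp.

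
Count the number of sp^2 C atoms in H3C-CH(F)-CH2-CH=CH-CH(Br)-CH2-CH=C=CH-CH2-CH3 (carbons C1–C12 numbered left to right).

4

C1: sp3
C2: sp3
C3: sp3
C4: sp2 ✓
C5: sp2 ✓
C6: sp3
C7: sp3
C8: sp2 ✓
C9: sp
C10: sp2 ✓
C11: sp3
C12: sp3
C4, C5, C8, C10 → 4 sp2 carbons.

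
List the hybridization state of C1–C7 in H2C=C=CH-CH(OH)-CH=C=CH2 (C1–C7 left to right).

C1 sp2, C2 sp, C3 sp2, C4 sp3, C5 sp2, C6 sp, C7 sp2

C1 has 3 σ bonds, plus one π bond: steric number 3 → sp2.
C2 carries 2 σ bonds, plus two π bonds, giving a steric number of 2, so it is sp.
C3 (3 σ bonds, plus one π bond) has steric number 3: sp2.
C4: 4 σ bonds; 4 regions of electron density → sp3.
C5 has 3 σ bonds, plus one π bond: steric number 3 → sp2.
C6 has 2 σ bonds, plus two π bonds: steric number 2 → sp.
C7 — 3 σ bonds, plus one π bond. Steric number 3, so sp2.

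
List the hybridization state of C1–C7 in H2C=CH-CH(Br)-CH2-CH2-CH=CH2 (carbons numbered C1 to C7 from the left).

C1 sp2, C2 sp2, C3 sp3, C4 sp3, C5 sp3, C6 sp2, C7 sp2

C1 is sp2: 3 σ bonds, plus one π bond, 3 electron-density regions.
C2 (3 σ bonds, plus one π bond) has steric number 3: sp2.
C3 (4 σ bonds) has steric number 4: sp3.
C4: 4 σ bonds; 4 regions of electron density → sp3.
C5 (4 σ bonds) has steric number 4: sp3.
C6 has 3 σ bonds, plus one π bond: steric number 3 → sp2.
C7 — 3 σ bonds, plus one π bond. Steric number 3, so sp2.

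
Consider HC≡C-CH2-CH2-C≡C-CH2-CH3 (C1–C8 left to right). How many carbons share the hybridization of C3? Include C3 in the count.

C3 is sp3 (only σ bonds).
C1: sp
C2: sp
C3: sp3 ✓
C4: sp3 ✓
C5: sp
C6: sp
C7: sp3 ✓
C8: sp3 ✓
4 carbons are sp3.

4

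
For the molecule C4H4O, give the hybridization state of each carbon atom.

Each carbon atom — 3 σ bonds, plus one π bond. Steric number 3, so sp2.

sp²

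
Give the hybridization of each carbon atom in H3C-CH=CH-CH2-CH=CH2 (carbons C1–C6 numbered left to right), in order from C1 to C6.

C1 sp3, C2 sp2, C3 sp2, C4 sp3, C5 sp2, C6 sp2

C1 is sp3: 4 σ bonds, 4 electron-density regions.
C2 has 3 σ bonds, plus one π bond: steric number 3 → sp2.
C3 is sp2: 3 σ bonds, plus one π bond, 3 electron-density regions.
C4 is sp3: 4 σ bonds, 4 electron-density regions.
C5 carries 3 σ bonds, plus one π bond, giving a steric number of 3, so it is sp2.
C6: 3 σ bonds, plus one π bond — 3 electron domains, sp2.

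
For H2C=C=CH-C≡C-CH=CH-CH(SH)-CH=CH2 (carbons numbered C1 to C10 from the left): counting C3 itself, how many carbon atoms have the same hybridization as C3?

6

C3 is sp2 (one π bond).
C1: sp2 ✓
C2: sp
C3: sp2 ✓
C4: sp
C5: sp
C6: sp2 ✓
C7: sp2 ✓
C8: sp3
C9: sp2 ✓
C10: sp2 ✓
6 carbons are sp2.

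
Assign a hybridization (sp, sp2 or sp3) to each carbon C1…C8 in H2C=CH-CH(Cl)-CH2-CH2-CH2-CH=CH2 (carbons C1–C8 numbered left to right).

C1 sp2, C2 sp2, C3 sp3, C4 sp3, C5 sp3, C6 sp3, C7 sp2, C8 sp2

C1: 3 σ bonds, plus one π bond; 3 regions of electron density → sp2.
C2 is sp2: 3 σ bonds, plus one π bond, 3 electron-density regions.
C3 is sp3: 4 σ bonds, 4 electron-density regions.
C4 (4 σ bonds) has steric number 4: sp3.
C5: 4 σ bonds; 4 regions of electron density → sp3.
C6 — 4 σ bonds. Steric number 4, so sp3.
C7 — 3 σ bonds, plus one π bond. Steric number 3, so sp2.
C8: 3 σ bonds, plus one π bond; 3 regions of electron density → sp2.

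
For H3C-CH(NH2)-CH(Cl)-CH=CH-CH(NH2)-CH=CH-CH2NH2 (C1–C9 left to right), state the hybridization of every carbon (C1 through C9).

C1 has 4 σ bonds: steric number 4 → sp3.
C2 (4 σ bonds) has steric number 4: sp3.
C3 is sp3: 4 σ bonds, 4 electron-density regions.
C4: 3 σ bonds, plus one π bond; 3 regions of electron density → sp2.
C5 — 3 σ bonds, plus one π bond. Steric number 3, so sp2.
C6 (4 σ bonds) has steric number 4: sp3.
C7: 3 σ bonds, plus one π bond — 3 electron domains, sp2.
C8 is sp2: 3 σ bonds, plus one π bond, 3 electron-density regions.
C9: 4 σ bonds — 4 electron domains, sp3.

C1 sp3, C2 sp3, C3 sp3, C4 sp2, C5 sp2, C6 sp3, C7 sp2, C8 sp2, C9 sp3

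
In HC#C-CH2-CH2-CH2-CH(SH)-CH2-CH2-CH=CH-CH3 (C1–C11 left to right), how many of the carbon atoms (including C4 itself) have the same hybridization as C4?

C4 is sp3 (only σ bonds).
C1: sp
C2: sp
C3: sp3 ✓
C4: sp3 ✓
C5: sp3 ✓
C6: sp3 ✓
C7: sp3 ✓
C8: sp3 ✓
C9: sp2
C10: sp2
C11: sp3 ✓
7 carbons are sp3.

7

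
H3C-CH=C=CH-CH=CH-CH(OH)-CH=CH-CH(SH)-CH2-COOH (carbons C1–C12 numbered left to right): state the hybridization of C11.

C11 is sp3: 4 σ bonds, 4 electron-density regions.

sp³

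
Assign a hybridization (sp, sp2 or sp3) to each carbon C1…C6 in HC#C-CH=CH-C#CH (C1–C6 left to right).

C1 (2 σ bonds, plus two π bonds) has steric number 2: sp.
C2: 2 σ bonds, plus two π bonds; 2 regions of electron density → sp.
C3 has 3 σ bonds, plus one π bond: steric number 3 → sp2.
C4 carries 3 σ bonds, plus one π bond, giving a steric number of 3, so it is sp2.
C5: 2 σ bonds, plus two π bonds; 2 regions of electron density → sp.
C6 — 2 σ bonds, plus two π bonds. Steric number 2, so sp.

C1 sp, C2 sp, C3 sp2, C4 sp2, C5 sp, C6 sp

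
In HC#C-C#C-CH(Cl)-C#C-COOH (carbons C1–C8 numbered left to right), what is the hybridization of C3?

C3 (2 σ bonds, plus two π bonds) has steric number 2: sp.

sp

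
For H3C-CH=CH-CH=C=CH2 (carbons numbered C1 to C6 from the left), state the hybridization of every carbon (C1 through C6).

C1 sp3, C2 sp2, C3 sp2, C4 sp2, C5 sp, C6 sp2

C1 is sp3: 4 σ bonds, 4 electron-density regions.
C2 carries 3 σ bonds, plus one π bond, giving a steric number of 3, so it is sp2.
C3 (3 σ bonds, plus one π bond) has steric number 3: sp2.
C4: 3 σ bonds, plus one π bond; 3 regions of electron density → sp2.
C5 has 2 σ bonds, plus two π bonds: steric number 2 → sp.
C6 carries 3 σ bonds, plus one π bond, giving a steric number of 3, so it is sp2.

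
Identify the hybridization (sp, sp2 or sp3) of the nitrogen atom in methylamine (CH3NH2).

Three σ bonds + one lone pair = steric number 4 → sp3.

sp³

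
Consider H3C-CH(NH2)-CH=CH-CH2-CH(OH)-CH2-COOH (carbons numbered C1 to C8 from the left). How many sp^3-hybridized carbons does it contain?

5

C1: sp3 ✓
C2: sp3 ✓
C3: sp2
C4: sp2
C5: sp3 ✓
C6: sp3 ✓
C7: sp3 ✓
C8: sp2
C1, C2, C5, C6, C7 → 5 sp3 carbons.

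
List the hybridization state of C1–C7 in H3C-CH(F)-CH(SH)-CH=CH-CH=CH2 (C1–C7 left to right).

C1 (4 σ bonds) has steric number 4: sp3.
C2 — 4 σ bonds. Steric number 4, so sp3.
C3 — 4 σ bonds. Steric number 4, so sp3.
C4 is sp2: 3 σ bonds, plus one π bond, 3 electron-density regions.
C5 (3 σ bonds, plus one π bond) has steric number 3: sp2.
C6 — 3 σ bonds, plus one π bond. Steric number 3, so sp2.
C7 — 3 σ bonds, plus one π bond. Steric number 3, so sp2.

C1 sp3, C2 sp3, C3 sp3, C4 sp2, C5 sp2, C6 sp2, C7 sp2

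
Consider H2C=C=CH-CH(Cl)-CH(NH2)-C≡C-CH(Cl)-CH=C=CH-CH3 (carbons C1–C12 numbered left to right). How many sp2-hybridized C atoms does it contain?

4

C1: sp2 ✓
C2: sp
C3: sp2 ✓
C4: sp3
C5: sp3
C6: sp
C7: sp
C8: sp3
C9: sp2 ✓
C10: sp
C11: sp2 ✓
C12: sp3
C1, C3, C9, C11 → 4 sp2 carbons.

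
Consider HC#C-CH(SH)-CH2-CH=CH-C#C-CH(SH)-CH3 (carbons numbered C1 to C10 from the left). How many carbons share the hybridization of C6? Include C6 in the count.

2

C6 is sp2 (one π bond).
C1: sp
C2: sp
C3: sp3
C4: sp3
C5: sp2 ✓
C6: sp2 ✓
C7: sp
C8: sp
C9: sp3
C10: sp3
2 carbons are sp2.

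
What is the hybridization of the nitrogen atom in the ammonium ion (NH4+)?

sp³

Four σ bonds, no lone pair → sp3, tetrahedral.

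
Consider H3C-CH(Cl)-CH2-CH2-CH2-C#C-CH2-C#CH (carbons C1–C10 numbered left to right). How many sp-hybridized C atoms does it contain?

4

C1: sp3
C2: sp3
C3: sp3
C4: sp3
C5: sp3
C6: sp ✓
C7: sp ✓
C8: sp3
C9: sp ✓
C10: sp ✓
C6, C7, C9, C10 → 4 sp carbons.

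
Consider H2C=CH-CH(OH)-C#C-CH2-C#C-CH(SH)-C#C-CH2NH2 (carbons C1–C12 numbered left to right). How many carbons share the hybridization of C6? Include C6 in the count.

C6 is sp3 (only σ bonds).
C1: sp2
C2: sp2
C3: sp3 ✓
C4: sp
C5: sp
C6: sp3 ✓
C7: sp
C8: sp
C9: sp3 ✓
C10: sp
C11: sp
C12: sp3 ✓
4 carbons are sp3.

4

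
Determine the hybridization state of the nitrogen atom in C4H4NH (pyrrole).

sp2

N has three σ bonds; its lone pair occupies the p orbital and is part of the aromatic π system, so N is sp2 (not the sp3 a naive steric count of 4 would give).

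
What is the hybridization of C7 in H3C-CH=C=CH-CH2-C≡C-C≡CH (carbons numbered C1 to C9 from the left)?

C7 carries 2 σ bonds, plus two π bonds, giving a steric number of 2, so it is sp.

sp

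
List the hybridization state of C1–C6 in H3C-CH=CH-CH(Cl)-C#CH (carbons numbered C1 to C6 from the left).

C1 sp3, C2 sp2, C3 sp2, C4 sp3, C5 sp, C6 sp

C1 — 4 σ bonds. Steric number 4, so sp3.
C2 (3 σ bonds, plus one π bond) has steric number 3: sp2.
C3 (3 σ bonds, plus one π bond) has steric number 3: sp2.
C4: 4 σ bonds — 4 electron domains, sp3.
C5 has 2 σ bonds, plus two π bonds: steric number 2 → sp.
C6: 2 σ bonds, plus two π bonds — 2 electron domains, sp.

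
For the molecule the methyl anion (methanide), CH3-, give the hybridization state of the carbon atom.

sp³

Three σ bonds + one lone pair = steric number 4 → sp3, pyramidal.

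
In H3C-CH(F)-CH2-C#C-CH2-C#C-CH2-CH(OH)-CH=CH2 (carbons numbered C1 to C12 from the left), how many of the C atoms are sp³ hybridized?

6

C1: sp3 ✓
C2: sp3 ✓
C3: sp3 ✓
C4: sp
C5: sp
C6: sp3 ✓
C7: sp
C8: sp
C9: sp3 ✓
C10: sp3 ✓
C11: sp2
C12: sp2
C1, C2, C3, C6, C9, C10 → 6 sp3 carbons.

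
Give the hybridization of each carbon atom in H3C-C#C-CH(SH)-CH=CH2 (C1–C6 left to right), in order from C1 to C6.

C1 sp3, C2 sp, C3 sp, C4 sp3, C5 sp2, C6 sp2

C1: 4 σ bonds — 4 electron domains, sp3.
C2 carries 2 σ bonds, plus two π bonds, giving a steric number of 2, so it is sp.
C3 is sp: 2 σ bonds, plus two π bonds, 2 electron-density regions.
C4 has 4 σ bonds: steric number 4 → sp3.
C5: 3 σ bonds, plus one π bond — 3 electron domains, sp2.
C6 carries 3 σ bonds, plus one π bond, giving a steric number of 3, so it is sp2.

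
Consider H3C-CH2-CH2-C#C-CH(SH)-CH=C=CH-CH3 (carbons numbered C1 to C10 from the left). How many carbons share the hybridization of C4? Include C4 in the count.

C4 is sp (two π bonds).
C1: sp3
C2: sp3
C3: sp3
C4: sp ✓
C5: sp ✓
C6: sp3
C7: sp2
C8: sp ✓
C9: sp2
C10: sp3
3 carbons are sp.

3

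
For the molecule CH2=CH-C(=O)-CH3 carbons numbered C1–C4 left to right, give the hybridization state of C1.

sp^2

C1 carries 3 σ bonds, plus one π bond, giving a steric number of 3, so it is sp2.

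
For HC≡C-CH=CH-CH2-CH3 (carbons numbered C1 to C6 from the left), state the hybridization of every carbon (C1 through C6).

C1: 2 σ bonds, plus two π bonds; 2 regions of electron density → sp.
C2 has 2 σ bonds, plus two π bonds: steric number 2 → sp.
C3 — 3 σ bonds, plus one π bond. Steric number 3, so sp2.
C4: 3 σ bonds, plus one π bond; 3 regions of electron density → sp2.
C5: 4 σ bonds; 4 regions of electron density → sp3.
C6 — 4 σ bonds. Steric number 4, so sp3.

C1 sp, C2 sp, C3 sp2, C4 sp2, C5 sp3, C6 sp3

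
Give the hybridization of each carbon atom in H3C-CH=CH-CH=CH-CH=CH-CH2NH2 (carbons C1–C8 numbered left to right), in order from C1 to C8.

C1 sp3, C2 sp2, C3 sp2, C4 sp2, C5 sp2, C6 sp2, C7 sp2, C8 sp3

C1 (4 σ bonds) has steric number 4: sp3.
C2 has 3 σ bonds, plus one π bond: steric number 3 → sp2.
C3 (3 σ bonds, plus one π bond) has steric number 3: sp2.
C4 is sp2: 3 σ bonds, plus one π bond, 3 electron-density regions.
C5 — 3 σ bonds, plus one π bond. Steric number 3, so sp2.
C6 (3 σ bonds, plus one π bond) has steric number 3: sp2.
C7 (3 σ bonds, plus one π bond) has steric number 3: sp2.
C8 — 4 σ bonds. Steric number 4, so sp3.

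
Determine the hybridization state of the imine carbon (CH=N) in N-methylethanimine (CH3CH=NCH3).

sp²

The imine carbon (CH=N) (3 σ bonds, plus one π bond) has steric number 3: sp2.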